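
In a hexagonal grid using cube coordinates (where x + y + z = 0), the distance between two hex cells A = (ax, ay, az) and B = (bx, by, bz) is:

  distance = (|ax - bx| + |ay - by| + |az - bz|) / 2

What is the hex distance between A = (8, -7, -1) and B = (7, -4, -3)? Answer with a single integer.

|ax - bx| = |8 - 7| = 1
|ay - by| = |-7 - (-4)| = 3
|az - bz| = |-1 - (-3)| = 2
distance = (1 + 3 + 2) / 2 = 6 / 2 = 3

Answer: 3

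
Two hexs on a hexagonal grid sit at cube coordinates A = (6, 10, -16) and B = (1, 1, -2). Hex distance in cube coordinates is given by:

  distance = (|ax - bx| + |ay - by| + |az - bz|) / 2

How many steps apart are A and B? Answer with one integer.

Answer: 14

Derivation:
|ax - bx| = |6 - 1| = 5
|ay - by| = |10 - 1| = 9
|az - bz| = |-16 - (-2)| = 14
distance = (5 + 9 + 14) / 2 = 28 / 2 = 14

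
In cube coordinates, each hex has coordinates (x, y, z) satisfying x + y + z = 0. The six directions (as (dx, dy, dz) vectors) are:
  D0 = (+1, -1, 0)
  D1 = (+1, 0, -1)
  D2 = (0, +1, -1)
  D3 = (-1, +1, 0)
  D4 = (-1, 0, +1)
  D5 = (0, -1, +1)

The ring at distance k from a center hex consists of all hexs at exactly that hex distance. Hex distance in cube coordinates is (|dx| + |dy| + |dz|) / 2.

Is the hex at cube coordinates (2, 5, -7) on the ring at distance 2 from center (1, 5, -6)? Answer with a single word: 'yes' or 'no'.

Answer: no

Derivation:
|px - cx| = |2 - 1| = 1
|py - cy| = |5 - 5| = 0
|pz - cz| = |-7 - (-6)| = 1
distance = (1+0+1)/2 = 2/2 = 1
radius = 2; distance != radius -> no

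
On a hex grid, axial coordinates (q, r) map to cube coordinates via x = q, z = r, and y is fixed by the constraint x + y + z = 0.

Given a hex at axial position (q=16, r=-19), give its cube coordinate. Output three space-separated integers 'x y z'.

x = q = 16
z = r = -19
y = -x - z = -(16) - (-19) = 3

Answer: 16 3 -19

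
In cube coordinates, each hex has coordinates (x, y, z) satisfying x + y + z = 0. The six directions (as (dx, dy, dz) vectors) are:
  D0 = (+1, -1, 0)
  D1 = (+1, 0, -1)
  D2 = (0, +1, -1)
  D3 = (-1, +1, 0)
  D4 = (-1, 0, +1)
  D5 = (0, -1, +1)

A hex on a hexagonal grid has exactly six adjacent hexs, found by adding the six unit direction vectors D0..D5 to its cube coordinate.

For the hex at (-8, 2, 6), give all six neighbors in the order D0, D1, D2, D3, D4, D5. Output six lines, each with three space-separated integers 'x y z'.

Answer: -7 1 6
-7 2 5
-8 3 5
-9 3 6
-9 2 7
-8 1 7

Derivation:
Center: (-8, 2, 6). Add each direction:
  D0: (-8, 2, 6) + (1, -1, 0) = (-7, 1, 6)
  D1: (-8, 2, 6) + (1, 0, -1) = (-7, 2, 5)
  D2: (-8, 2, 6) + (0, 1, -1) = (-8, 3, 5)
  D3: (-8, 2, 6) + (-1, 1, 0) = (-9, 3, 6)
  D4: (-8, 2, 6) + (-1, 0, 1) = (-9, 2, 7)
  D5: (-8, 2, 6) + (0, -1, 1) = (-8, 1, 7)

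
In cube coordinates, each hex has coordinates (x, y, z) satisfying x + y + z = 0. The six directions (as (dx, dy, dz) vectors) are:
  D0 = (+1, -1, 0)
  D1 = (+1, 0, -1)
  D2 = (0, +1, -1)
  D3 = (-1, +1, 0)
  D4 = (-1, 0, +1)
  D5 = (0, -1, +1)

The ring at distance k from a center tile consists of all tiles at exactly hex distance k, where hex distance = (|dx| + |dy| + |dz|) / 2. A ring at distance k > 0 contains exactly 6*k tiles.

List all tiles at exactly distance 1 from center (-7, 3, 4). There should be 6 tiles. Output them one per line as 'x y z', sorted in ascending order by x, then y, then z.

Answer: -8 3 5
-8 4 4
-7 2 5
-7 4 3
-6 2 4
-6 3 3

Derivation:
Walk ring at distance 1 from (-7, 3, 4):
Start at center + D4*1 = (-8, 3, 5)
  hex 0: (-8, 3, 5)
  hex 1: (-7, 2, 5)
  hex 2: (-6, 2, 4)
  hex 3: (-6, 3, 3)
  hex 4: (-7, 4, 3)
  hex 5: (-8, 4, 4)
Sorted: 6 hexes.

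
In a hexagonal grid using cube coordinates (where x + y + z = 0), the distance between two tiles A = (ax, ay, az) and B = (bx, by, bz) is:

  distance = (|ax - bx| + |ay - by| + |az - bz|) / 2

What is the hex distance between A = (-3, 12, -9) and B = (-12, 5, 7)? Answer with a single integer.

Answer: 16

Derivation:
|ax - bx| = |-3 - (-12)| = 9
|ay - by| = |12 - 5| = 7
|az - bz| = |-9 - 7| = 16
distance = (9 + 7 + 16) / 2 = 32 / 2 = 16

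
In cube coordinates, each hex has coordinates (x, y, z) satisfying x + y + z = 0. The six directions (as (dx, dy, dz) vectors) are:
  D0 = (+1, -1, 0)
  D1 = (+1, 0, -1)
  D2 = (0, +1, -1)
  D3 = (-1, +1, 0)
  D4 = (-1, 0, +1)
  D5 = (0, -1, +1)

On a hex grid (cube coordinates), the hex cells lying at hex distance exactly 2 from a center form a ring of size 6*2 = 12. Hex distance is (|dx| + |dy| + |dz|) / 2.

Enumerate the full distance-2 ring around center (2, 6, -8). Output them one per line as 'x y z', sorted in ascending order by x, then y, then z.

Walk ring at distance 2 from (2, 6, -8):
Start at center + D4*2 = (0, 6, -6)
  hex 0: (0, 6, -6)
  hex 1: (1, 5, -6)
  hex 2: (2, 4, -6)
  hex 3: (3, 4, -7)
  hex 4: (4, 4, -8)
  hex 5: (4, 5, -9)
  hex 6: (4, 6, -10)
  hex 7: (3, 7, -10)
  hex 8: (2, 8, -10)
  hex 9: (1, 8, -9)
  hex 10: (0, 8, -8)
  hex 11: (0, 7, -7)
Sorted: 12 hexes.

Answer: 0 6 -6
0 7 -7
0 8 -8
1 5 -6
1 8 -9
2 4 -6
2 8 -10
3 4 -7
3 7 -10
4 4 -8
4 5 -9
4 6 -10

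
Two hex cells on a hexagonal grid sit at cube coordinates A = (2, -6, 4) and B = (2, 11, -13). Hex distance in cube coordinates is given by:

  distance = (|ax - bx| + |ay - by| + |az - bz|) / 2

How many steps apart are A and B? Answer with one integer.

|ax - bx| = |2 - 2| = 0
|ay - by| = |-6 - 11| = 17
|az - bz| = |4 - (-13)| = 17
distance = (0 + 17 + 17) / 2 = 34 / 2 = 17

Answer: 17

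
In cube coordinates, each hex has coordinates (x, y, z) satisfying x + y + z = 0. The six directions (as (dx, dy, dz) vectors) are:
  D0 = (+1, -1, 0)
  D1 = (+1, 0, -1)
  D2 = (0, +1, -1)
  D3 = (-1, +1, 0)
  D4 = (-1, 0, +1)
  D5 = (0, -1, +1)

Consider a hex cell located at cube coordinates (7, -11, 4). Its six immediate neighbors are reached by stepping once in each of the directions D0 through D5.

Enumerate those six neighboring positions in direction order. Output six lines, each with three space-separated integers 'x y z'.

Answer: 8 -12 4
8 -11 3
7 -10 3
6 -10 4
6 -11 5
7 -12 5

Derivation:
Center: (7, -11, 4). Add each direction:
  D0: (7, -11, 4) + (1, -1, 0) = (8, -12, 4)
  D1: (7, -11, 4) + (1, 0, -1) = (8, -11, 3)
  D2: (7, -11, 4) + (0, 1, -1) = (7, -10, 3)
  D3: (7, -11, 4) + (-1, 1, 0) = (6, -10, 4)
  D4: (7, -11, 4) + (-1, 0, 1) = (6, -11, 5)
  D5: (7, -11, 4) + (0, -1, 1) = (7, -12, 5)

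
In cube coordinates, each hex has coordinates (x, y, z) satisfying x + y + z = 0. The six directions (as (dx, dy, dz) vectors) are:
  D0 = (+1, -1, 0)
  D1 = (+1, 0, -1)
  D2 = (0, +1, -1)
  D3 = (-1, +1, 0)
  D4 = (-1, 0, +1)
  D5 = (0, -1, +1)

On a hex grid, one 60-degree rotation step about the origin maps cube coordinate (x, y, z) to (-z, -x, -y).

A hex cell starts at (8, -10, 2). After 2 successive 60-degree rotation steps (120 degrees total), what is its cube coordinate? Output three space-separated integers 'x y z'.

Answer: -10 2 8

Derivation:
Start: (8, -10, 2)
Step 1: (8, -10, 2) -> (-(2), -(8), -(-10)) = (-2, -8, 10)
Step 2: (-2, -8, 10) -> (-(10), -(-2), -(-8)) = (-10, 2, 8)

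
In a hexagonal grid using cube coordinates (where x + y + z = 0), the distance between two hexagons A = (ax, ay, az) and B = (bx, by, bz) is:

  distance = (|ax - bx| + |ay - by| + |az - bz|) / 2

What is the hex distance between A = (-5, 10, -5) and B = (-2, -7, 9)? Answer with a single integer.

|ax - bx| = |-5 - (-2)| = 3
|ay - by| = |10 - (-7)| = 17
|az - bz| = |-5 - 9| = 14
distance = (3 + 17 + 14) / 2 = 34 / 2 = 17

Answer: 17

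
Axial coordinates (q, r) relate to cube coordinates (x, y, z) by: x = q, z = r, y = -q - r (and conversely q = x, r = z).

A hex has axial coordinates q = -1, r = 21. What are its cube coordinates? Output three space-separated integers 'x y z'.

x = q = -1
z = r = 21
y = -x - z = -(-1) - (21) = -20

Answer: -1 -20 21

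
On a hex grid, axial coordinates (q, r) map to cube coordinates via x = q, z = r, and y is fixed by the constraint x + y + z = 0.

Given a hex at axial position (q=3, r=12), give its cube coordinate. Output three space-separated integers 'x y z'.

x = q = 3
z = r = 12
y = -x - z = -(3) - (12) = -15

Answer: 3 -15 12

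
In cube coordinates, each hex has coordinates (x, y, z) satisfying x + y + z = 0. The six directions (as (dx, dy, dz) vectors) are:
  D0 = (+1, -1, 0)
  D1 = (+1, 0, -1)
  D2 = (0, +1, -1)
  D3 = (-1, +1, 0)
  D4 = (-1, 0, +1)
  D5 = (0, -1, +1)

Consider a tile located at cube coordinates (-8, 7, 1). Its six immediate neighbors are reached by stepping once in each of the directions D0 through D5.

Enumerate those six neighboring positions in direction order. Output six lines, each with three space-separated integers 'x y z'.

Answer: -7 6 1
-7 7 0
-8 8 0
-9 8 1
-9 7 2
-8 6 2

Derivation:
Center: (-8, 7, 1). Add each direction:
  D0: (-8, 7, 1) + (1, -1, 0) = (-7, 6, 1)
  D1: (-8, 7, 1) + (1, 0, -1) = (-7, 7, 0)
  D2: (-8, 7, 1) + (0, 1, -1) = (-8, 8, 0)
  D3: (-8, 7, 1) + (-1, 1, 0) = (-9, 8, 1)
  D4: (-8, 7, 1) + (-1, 0, 1) = (-9, 7, 2)
  D5: (-8, 7, 1) + (0, -1, 1) = (-8, 6, 2)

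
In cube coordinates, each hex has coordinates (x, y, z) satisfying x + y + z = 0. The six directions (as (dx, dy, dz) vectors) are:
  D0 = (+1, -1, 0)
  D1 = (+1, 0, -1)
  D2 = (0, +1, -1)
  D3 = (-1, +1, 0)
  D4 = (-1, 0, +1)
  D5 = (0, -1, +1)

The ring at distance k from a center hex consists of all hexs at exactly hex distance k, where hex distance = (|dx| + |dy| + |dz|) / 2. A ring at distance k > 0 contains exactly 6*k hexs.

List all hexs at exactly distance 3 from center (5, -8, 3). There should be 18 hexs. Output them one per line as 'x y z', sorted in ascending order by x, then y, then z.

Walk ring at distance 3 from (5, -8, 3):
Start at center + D4*3 = (2, -8, 6)
  hex 0: (2, -8, 6)
  hex 1: (3, -9, 6)
  hex 2: (4, -10, 6)
  hex 3: (5, -11, 6)
  hex 4: (6, -11, 5)
  hex 5: (7, -11, 4)
  hex 6: (8, -11, 3)
  hex 7: (8, -10, 2)
  hex 8: (8, -9, 1)
  hex 9: (8, -8, 0)
  hex 10: (7, -7, 0)
  hex 11: (6, -6, 0)
  hex 12: (5, -5, 0)
  hex 13: (4, -5, 1)
  hex 14: (3, -5, 2)
  hex 15: (2, -5, 3)
  hex 16: (2, -6, 4)
  hex 17: (2, -7, 5)
Sorted: 18 hexes.

Answer: 2 -8 6
2 -7 5
2 -6 4
2 -5 3
3 -9 6
3 -5 2
4 -10 6
4 -5 1
5 -11 6
5 -5 0
6 -11 5
6 -6 0
7 -11 4
7 -7 0
8 -11 3
8 -10 2
8 -9 1
8 -8 0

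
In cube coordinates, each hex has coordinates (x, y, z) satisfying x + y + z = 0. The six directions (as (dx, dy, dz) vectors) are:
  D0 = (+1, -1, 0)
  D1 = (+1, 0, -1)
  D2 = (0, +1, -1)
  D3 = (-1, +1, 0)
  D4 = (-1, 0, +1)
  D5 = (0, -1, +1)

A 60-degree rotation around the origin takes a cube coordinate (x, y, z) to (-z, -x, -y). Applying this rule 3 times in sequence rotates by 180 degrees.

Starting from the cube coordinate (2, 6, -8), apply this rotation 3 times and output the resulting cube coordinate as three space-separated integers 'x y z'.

Start: (2, 6, -8)
Step 1: (2, 6, -8) -> (-(-8), -(2), -(6)) = (8, -2, -6)
Step 2: (8, -2, -6) -> (-(-6), -(8), -(-2)) = (6, -8, 2)
Step 3: (6, -8, 2) -> (-(2), -(6), -(-8)) = (-2, -6, 8)

Answer: -2 -6 8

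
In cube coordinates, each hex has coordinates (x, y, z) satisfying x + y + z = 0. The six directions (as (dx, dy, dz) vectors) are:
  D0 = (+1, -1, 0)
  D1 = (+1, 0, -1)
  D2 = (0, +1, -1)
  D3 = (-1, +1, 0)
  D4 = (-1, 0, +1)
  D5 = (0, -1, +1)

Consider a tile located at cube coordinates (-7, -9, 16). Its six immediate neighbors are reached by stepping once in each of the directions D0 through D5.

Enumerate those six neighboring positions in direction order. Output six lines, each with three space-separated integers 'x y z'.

Answer: -6 -10 16
-6 -9 15
-7 -8 15
-8 -8 16
-8 -9 17
-7 -10 17

Derivation:
Center: (-7, -9, 16). Add each direction:
  D0: (-7, -9, 16) + (1, -1, 0) = (-6, -10, 16)
  D1: (-7, -9, 16) + (1, 0, -1) = (-6, -9, 15)
  D2: (-7, -9, 16) + (0, 1, -1) = (-7, -8, 15)
  D3: (-7, -9, 16) + (-1, 1, 0) = (-8, -8, 16)
  D4: (-7, -9, 16) + (-1, 0, 1) = (-8, -9, 17)
  D5: (-7, -9, 16) + (0, -1, 1) = (-7, -10, 17)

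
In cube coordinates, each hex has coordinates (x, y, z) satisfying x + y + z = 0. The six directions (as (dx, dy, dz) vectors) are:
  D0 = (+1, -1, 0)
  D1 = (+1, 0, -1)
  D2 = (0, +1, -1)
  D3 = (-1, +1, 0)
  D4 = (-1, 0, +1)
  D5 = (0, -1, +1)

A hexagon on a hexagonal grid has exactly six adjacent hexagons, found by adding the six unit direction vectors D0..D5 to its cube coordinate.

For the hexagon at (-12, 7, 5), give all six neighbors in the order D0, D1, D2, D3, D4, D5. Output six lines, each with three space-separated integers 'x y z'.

Answer: -11 6 5
-11 7 4
-12 8 4
-13 8 5
-13 7 6
-12 6 6

Derivation:
Center: (-12, 7, 5). Add each direction:
  D0: (-12, 7, 5) + (1, -1, 0) = (-11, 6, 5)
  D1: (-12, 7, 5) + (1, 0, -1) = (-11, 7, 4)
  D2: (-12, 7, 5) + (0, 1, -1) = (-12, 8, 4)
  D3: (-12, 7, 5) + (-1, 1, 0) = (-13, 8, 5)
  D4: (-12, 7, 5) + (-1, 0, 1) = (-13, 7, 6)
  D5: (-12, 7, 5) + (0, -1, 1) = (-12, 6, 6)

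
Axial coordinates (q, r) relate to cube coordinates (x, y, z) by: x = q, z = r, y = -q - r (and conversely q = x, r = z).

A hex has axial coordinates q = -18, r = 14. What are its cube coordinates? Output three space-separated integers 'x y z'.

Answer: -18 4 14

Derivation:
x = q = -18
z = r = 14
y = -x - z = -(-18) - (14) = 4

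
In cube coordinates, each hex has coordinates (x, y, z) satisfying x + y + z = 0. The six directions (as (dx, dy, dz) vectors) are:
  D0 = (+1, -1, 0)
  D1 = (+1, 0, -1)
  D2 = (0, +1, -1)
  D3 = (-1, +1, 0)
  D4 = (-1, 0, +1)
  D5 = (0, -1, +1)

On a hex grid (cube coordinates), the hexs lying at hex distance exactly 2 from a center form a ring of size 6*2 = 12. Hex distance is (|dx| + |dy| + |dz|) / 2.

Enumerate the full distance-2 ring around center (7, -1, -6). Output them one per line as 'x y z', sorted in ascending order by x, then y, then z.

Walk ring at distance 2 from (7, -1, -6):
Start at center + D4*2 = (5, -1, -4)
  hex 0: (5, -1, -4)
  hex 1: (6, -2, -4)
  hex 2: (7, -3, -4)
  hex 3: (8, -3, -5)
  hex 4: (9, -3, -6)
  hex 5: (9, -2, -7)
  hex 6: (9, -1, -8)
  hex 7: (8, 0, -8)
  hex 8: (7, 1, -8)
  hex 9: (6, 1, -7)
  hex 10: (5, 1, -6)
  hex 11: (5, 0, -5)
Sorted: 12 hexes.

Answer: 5 -1 -4
5 0 -5
5 1 -6
6 -2 -4
6 1 -7
7 -3 -4
7 1 -8
8 -3 -5
8 0 -8
9 -3 -6
9 -2 -7
9 -1 -8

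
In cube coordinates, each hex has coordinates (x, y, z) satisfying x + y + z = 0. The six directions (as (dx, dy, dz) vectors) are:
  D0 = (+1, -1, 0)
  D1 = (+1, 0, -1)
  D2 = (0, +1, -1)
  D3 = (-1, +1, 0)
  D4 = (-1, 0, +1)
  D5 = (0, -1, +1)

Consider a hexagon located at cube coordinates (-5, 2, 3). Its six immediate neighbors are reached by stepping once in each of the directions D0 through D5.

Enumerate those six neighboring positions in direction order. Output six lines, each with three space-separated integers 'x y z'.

Center: (-5, 2, 3). Add each direction:
  D0: (-5, 2, 3) + (1, -1, 0) = (-4, 1, 3)
  D1: (-5, 2, 3) + (1, 0, -1) = (-4, 2, 2)
  D2: (-5, 2, 3) + (0, 1, -1) = (-5, 3, 2)
  D3: (-5, 2, 3) + (-1, 1, 0) = (-6, 3, 3)
  D4: (-5, 2, 3) + (-1, 0, 1) = (-6, 2, 4)
  D5: (-5, 2, 3) + (0, -1, 1) = (-5, 1, 4)

Answer: -4 1 3
-4 2 2
-5 3 2
-6 3 3
-6 2 4
-5 1 4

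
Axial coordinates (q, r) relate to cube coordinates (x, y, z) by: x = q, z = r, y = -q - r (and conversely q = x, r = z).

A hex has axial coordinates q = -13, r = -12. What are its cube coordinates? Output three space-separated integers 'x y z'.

Answer: -13 25 -12

Derivation:
x = q = -13
z = r = -12
y = -x - z = -(-13) - (-12) = 25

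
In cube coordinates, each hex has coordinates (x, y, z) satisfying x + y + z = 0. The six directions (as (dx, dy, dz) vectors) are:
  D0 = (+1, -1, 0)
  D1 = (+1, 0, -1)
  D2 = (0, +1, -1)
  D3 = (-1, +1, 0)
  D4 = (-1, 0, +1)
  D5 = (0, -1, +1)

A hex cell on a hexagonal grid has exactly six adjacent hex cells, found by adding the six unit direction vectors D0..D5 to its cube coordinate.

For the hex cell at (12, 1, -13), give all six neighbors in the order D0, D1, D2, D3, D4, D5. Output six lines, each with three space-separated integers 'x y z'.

Center: (12, 1, -13). Add each direction:
  D0: (12, 1, -13) + (1, -1, 0) = (13, 0, -13)
  D1: (12, 1, -13) + (1, 0, -1) = (13, 1, -14)
  D2: (12, 1, -13) + (0, 1, -1) = (12, 2, -14)
  D3: (12, 1, -13) + (-1, 1, 0) = (11, 2, -13)
  D4: (12, 1, -13) + (-1, 0, 1) = (11, 1, -12)
  D5: (12, 1, -13) + (0, -1, 1) = (12, 0, -12)

Answer: 13 0 -13
13 1 -14
12 2 -14
11 2 -13
11 1 -12
12 0 -12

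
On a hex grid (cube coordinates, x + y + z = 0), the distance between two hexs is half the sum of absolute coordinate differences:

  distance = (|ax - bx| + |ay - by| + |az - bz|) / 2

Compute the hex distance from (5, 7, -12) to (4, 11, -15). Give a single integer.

Answer: 4

Derivation:
|ax - bx| = |5 - 4| = 1
|ay - by| = |7 - 11| = 4
|az - bz| = |-12 - (-15)| = 3
distance = (1 + 4 + 3) / 2 = 8 / 2 = 4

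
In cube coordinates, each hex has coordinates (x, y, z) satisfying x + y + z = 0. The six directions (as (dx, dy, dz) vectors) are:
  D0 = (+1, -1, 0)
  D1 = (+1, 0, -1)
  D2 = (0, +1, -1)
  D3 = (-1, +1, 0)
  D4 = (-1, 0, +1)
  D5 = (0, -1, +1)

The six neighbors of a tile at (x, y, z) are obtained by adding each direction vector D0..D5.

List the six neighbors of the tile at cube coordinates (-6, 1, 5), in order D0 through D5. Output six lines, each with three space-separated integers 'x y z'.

Answer: -5 0 5
-5 1 4
-6 2 4
-7 2 5
-7 1 6
-6 0 6

Derivation:
Center: (-6, 1, 5). Add each direction:
  D0: (-6, 1, 5) + (1, -1, 0) = (-5, 0, 5)
  D1: (-6, 1, 5) + (1, 0, -1) = (-5, 1, 4)
  D2: (-6, 1, 5) + (0, 1, -1) = (-6, 2, 4)
  D3: (-6, 1, 5) + (-1, 1, 0) = (-7, 2, 5)
  D4: (-6, 1, 5) + (-1, 0, 1) = (-7, 1, 6)
  D5: (-6, 1, 5) + (0, -1, 1) = (-6, 0, 6)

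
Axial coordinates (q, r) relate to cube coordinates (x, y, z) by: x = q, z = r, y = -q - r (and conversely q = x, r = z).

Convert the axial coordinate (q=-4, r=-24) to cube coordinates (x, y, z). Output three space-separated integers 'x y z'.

x = q = -4
z = r = -24
y = -x - z = -(-4) - (-24) = 28

Answer: -4 28 -24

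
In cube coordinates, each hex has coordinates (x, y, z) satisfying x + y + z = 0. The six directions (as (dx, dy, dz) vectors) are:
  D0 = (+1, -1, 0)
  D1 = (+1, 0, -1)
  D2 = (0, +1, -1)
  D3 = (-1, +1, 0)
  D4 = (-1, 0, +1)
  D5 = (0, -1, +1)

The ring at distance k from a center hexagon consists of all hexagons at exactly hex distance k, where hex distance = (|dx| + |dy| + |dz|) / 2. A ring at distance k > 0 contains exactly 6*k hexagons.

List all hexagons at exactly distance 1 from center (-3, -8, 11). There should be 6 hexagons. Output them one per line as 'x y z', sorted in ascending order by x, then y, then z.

Walk ring at distance 1 from (-3, -8, 11):
Start at center + D4*1 = (-4, -8, 12)
  hex 0: (-4, -8, 12)
  hex 1: (-3, -9, 12)
  hex 2: (-2, -9, 11)
  hex 3: (-2, -8, 10)
  hex 4: (-3, -7, 10)
  hex 5: (-4, -7, 11)
Sorted: 6 hexes.

Answer: -4 -8 12
-4 -7 11
-3 -9 12
-3 -7 10
-2 -9 11
-2 -8 10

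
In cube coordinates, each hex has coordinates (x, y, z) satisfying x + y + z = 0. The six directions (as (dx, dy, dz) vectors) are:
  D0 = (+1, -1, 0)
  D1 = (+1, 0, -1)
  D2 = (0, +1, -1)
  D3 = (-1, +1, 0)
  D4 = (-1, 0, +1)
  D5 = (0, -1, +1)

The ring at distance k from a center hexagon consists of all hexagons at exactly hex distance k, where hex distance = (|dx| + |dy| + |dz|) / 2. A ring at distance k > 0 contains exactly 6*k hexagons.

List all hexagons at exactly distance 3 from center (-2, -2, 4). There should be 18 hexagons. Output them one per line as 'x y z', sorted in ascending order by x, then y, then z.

Walk ring at distance 3 from (-2, -2, 4):
Start at center + D4*3 = (-5, -2, 7)
  hex 0: (-5, -2, 7)
  hex 1: (-4, -3, 7)
  hex 2: (-3, -4, 7)
  hex 3: (-2, -5, 7)
  hex 4: (-1, -5, 6)
  hex 5: (0, -5, 5)
  hex 6: (1, -5, 4)
  hex 7: (1, -4, 3)
  hex 8: (1, -3, 2)
  hex 9: (1, -2, 1)
  hex 10: (0, -1, 1)
  hex 11: (-1, 0, 1)
  hex 12: (-2, 1, 1)
  hex 13: (-3, 1, 2)
  hex 14: (-4, 1, 3)
  hex 15: (-5, 1, 4)
  hex 16: (-5, 0, 5)
  hex 17: (-5, -1, 6)
Sorted: 18 hexes.

Answer: -5 -2 7
-5 -1 6
-5 0 5
-5 1 4
-4 -3 7
-4 1 3
-3 -4 7
-3 1 2
-2 -5 7
-2 1 1
-1 -5 6
-1 0 1
0 -5 5
0 -1 1
1 -5 4
1 -4 3
1 -3 2
1 -2 1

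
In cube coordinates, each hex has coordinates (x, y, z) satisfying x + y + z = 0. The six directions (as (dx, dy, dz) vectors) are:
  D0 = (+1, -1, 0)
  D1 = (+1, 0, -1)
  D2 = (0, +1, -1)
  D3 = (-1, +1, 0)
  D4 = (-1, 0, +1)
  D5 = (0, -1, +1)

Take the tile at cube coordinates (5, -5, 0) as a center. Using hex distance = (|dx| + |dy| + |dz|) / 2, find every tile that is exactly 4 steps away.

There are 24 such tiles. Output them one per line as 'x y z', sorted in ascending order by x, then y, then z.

Walk ring at distance 4 from (5, -5, 0):
Start at center + D4*4 = (1, -5, 4)
  hex 0: (1, -5, 4)
  hex 1: (2, -6, 4)
  hex 2: (3, -7, 4)
  hex 3: (4, -8, 4)
  hex 4: (5, -9, 4)
  hex 5: (6, -9, 3)
  hex 6: (7, -9, 2)
  hex 7: (8, -9, 1)
  hex 8: (9, -9, 0)
  hex 9: (9, -8, -1)
  hex 10: (9, -7, -2)
  hex 11: (9, -6, -3)
  hex 12: (9, -5, -4)
  hex 13: (8, -4, -4)
  hex 14: (7, -3, -4)
  hex 15: (6, -2, -4)
  hex 16: (5, -1, -4)
  hex 17: (4, -1, -3)
  hex 18: (3, -1, -2)
  hex 19: (2, -1, -1)
  hex 20: (1, -1, 0)
  hex 21: (1, -2, 1)
  hex 22: (1, -3, 2)
  hex 23: (1, -4, 3)
Sorted: 24 hexes.

Answer: 1 -5 4
1 -4 3
1 -3 2
1 -2 1
1 -1 0
2 -6 4
2 -1 -1
3 -7 4
3 -1 -2
4 -8 4
4 -1 -3
5 -9 4
5 -1 -4
6 -9 3
6 -2 -4
7 -9 2
7 -3 -4
8 -9 1
8 -4 -4
9 -9 0
9 -8 -1
9 -7 -2
9 -6 -3
9 -5 -4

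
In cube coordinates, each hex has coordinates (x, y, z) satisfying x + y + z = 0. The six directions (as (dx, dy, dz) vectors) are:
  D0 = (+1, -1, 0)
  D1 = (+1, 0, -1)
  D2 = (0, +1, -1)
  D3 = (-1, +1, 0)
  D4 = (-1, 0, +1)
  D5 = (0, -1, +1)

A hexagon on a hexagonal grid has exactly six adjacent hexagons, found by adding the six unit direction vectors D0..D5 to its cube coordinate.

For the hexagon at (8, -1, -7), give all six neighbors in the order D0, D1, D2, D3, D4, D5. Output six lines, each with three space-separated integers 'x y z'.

Center: (8, -1, -7). Add each direction:
  D0: (8, -1, -7) + (1, -1, 0) = (9, -2, -7)
  D1: (8, -1, -7) + (1, 0, -1) = (9, -1, -8)
  D2: (8, -1, -7) + (0, 1, -1) = (8, 0, -8)
  D3: (8, -1, -7) + (-1, 1, 0) = (7, 0, -7)
  D4: (8, -1, -7) + (-1, 0, 1) = (7, -1, -6)
  D5: (8, -1, -7) + (0, -1, 1) = (8, -2, -6)

Answer: 9 -2 -7
9 -1 -8
8 0 -8
7 0 -7
7 -1 -6
8 -2 -6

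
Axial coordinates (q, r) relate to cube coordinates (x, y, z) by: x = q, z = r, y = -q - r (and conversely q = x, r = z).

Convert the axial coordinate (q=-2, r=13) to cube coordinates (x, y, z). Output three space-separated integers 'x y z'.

Answer: -2 -11 13

Derivation:
x = q = -2
z = r = 13
y = -x - z = -(-2) - (13) = -11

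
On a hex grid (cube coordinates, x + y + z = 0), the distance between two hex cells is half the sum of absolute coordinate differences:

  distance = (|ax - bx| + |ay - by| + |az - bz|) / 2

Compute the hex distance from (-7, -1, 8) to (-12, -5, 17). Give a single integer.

Answer: 9

Derivation:
|ax - bx| = |-7 - (-12)| = 5
|ay - by| = |-1 - (-5)| = 4
|az - bz| = |8 - 17| = 9
distance = (5 + 4 + 9) / 2 = 18 / 2 = 9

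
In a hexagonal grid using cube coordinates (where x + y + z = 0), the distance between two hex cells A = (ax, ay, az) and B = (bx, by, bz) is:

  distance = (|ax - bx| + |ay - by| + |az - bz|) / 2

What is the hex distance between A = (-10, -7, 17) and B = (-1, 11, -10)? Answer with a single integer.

|ax - bx| = |-10 - (-1)| = 9
|ay - by| = |-7 - 11| = 18
|az - bz| = |17 - (-10)| = 27
distance = (9 + 18 + 27) / 2 = 54 / 2 = 27

Answer: 27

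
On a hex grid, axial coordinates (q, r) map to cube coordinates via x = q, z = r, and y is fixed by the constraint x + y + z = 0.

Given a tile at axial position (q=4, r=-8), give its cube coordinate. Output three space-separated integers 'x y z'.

Answer: 4 4 -8

Derivation:
x = q = 4
z = r = -8
y = -x - z = -(4) - (-8) = 4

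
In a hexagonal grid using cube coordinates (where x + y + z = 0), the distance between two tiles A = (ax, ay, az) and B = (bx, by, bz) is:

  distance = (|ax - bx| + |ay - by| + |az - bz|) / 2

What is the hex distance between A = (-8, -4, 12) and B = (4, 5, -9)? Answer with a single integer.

|ax - bx| = |-8 - 4| = 12
|ay - by| = |-4 - 5| = 9
|az - bz| = |12 - (-9)| = 21
distance = (12 + 9 + 21) / 2 = 42 / 2 = 21

Answer: 21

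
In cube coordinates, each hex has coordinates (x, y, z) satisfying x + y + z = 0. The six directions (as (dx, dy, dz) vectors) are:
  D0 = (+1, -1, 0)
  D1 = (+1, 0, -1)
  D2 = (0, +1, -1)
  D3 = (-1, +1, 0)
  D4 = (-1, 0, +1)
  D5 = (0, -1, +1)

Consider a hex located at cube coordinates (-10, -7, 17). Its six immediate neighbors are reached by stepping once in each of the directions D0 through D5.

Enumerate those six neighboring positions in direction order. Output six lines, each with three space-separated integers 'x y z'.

Center: (-10, -7, 17). Add each direction:
  D0: (-10, -7, 17) + (1, -1, 0) = (-9, -8, 17)
  D1: (-10, -7, 17) + (1, 0, -1) = (-9, -7, 16)
  D2: (-10, -7, 17) + (0, 1, -1) = (-10, -6, 16)
  D3: (-10, -7, 17) + (-1, 1, 0) = (-11, -6, 17)
  D4: (-10, -7, 17) + (-1, 0, 1) = (-11, -7, 18)
  D5: (-10, -7, 17) + (0, -1, 1) = (-10, -8, 18)

Answer: -9 -8 17
-9 -7 16
-10 -6 16
-11 -6 17
-11 -7 18
-10 -8 18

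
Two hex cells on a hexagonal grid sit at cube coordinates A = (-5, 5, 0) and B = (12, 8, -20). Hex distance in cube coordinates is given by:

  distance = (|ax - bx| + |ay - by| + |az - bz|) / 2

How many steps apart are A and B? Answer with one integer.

|ax - bx| = |-5 - 12| = 17
|ay - by| = |5 - 8| = 3
|az - bz| = |0 - (-20)| = 20
distance = (17 + 3 + 20) / 2 = 40 / 2 = 20

Answer: 20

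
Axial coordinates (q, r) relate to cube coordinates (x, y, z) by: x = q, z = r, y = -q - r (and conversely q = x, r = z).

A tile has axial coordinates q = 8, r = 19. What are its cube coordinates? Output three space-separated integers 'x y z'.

x = q = 8
z = r = 19
y = -x - z = -(8) - (19) = -27

Answer: 8 -27 19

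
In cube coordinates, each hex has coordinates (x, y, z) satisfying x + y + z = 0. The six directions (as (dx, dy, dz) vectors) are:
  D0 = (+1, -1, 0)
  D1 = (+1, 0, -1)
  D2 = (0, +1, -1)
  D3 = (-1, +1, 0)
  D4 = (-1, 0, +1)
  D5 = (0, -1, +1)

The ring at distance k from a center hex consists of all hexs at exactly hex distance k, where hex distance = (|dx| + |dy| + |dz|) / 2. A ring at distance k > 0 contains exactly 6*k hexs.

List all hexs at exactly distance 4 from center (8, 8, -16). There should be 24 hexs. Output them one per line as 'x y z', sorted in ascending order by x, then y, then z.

Answer: 4 8 -12
4 9 -13
4 10 -14
4 11 -15
4 12 -16
5 7 -12
5 12 -17
6 6 -12
6 12 -18
7 5 -12
7 12 -19
8 4 -12
8 12 -20
9 4 -13
9 11 -20
10 4 -14
10 10 -20
11 4 -15
11 9 -20
12 4 -16
12 5 -17
12 6 -18
12 7 -19
12 8 -20

Derivation:
Walk ring at distance 4 from (8, 8, -16):
Start at center + D4*4 = (4, 8, -12)
  hex 0: (4, 8, -12)
  hex 1: (5, 7, -12)
  hex 2: (6, 6, -12)
  hex 3: (7, 5, -12)
  hex 4: (8, 4, -12)
  hex 5: (9, 4, -13)
  hex 6: (10, 4, -14)
  hex 7: (11, 4, -15)
  hex 8: (12, 4, -16)
  hex 9: (12, 5, -17)
  hex 10: (12, 6, -18)
  hex 11: (12, 7, -19)
  hex 12: (12, 8, -20)
  hex 13: (11, 9, -20)
  hex 14: (10, 10, -20)
  hex 15: (9, 11, -20)
  hex 16: (8, 12, -20)
  hex 17: (7, 12, -19)
  hex 18: (6, 12, -18)
  hex 19: (5, 12, -17)
  hex 20: (4, 12, -16)
  hex 21: (4, 11, -15)
  hex 22: (4, 10, -14)
  hex 23: (4, 9, -13)
Sorted: 24 hexes.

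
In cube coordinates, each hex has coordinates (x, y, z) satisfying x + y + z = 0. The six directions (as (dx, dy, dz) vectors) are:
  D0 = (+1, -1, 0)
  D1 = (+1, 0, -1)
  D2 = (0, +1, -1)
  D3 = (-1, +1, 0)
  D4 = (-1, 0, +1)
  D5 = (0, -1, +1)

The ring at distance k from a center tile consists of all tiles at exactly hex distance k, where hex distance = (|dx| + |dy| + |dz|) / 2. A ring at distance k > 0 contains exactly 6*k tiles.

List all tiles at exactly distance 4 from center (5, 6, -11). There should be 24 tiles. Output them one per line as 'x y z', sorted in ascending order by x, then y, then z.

Answer: 1 6 -7
1 7 -8
1 8 -9
1 9 -10
1 10 -11
2 5 -7
2 10 -12
3 4 -7
3 10 -13
4 3 -7
4 10 -14
5 2 -7
5 10 -15
6 2 -8
6 9 -15
7 2 -9
7 8 -15
8 2 -10
8 7 -15
9 2 -11
9 3 -12
9 4 -13
9 5 -14
9 6 -15

Derivation:
Walk ring at distance 4 from (5, 6, -11):
Start at center + D4*4 = (1, 6, -7)
  hex 0: (1, 6, -7)
  hex 1: (2, 5, -7)
  hex 2: (3, 4, -7)
  hex 3: (4, 3, -7)
  hex 4: (5, 2, -7)
  hex 5: (6, 2, -8)
  hex 6: (7, 2, -9)
  hex 7: (8, 2, -10)
  hex 8: (9, 2, -11)
  hex 9: (9, 3, -12)
  hex 10: (9, 4, -13)
  hex 11: (9, 5, -14)
  hex 12: (9, 6, -15)
  hex 13: (8, 7, -15)
  hex 14: (7, 8, -15)
  hex 15: (6, 9, -15)
  hex 16: (5, 10, -15)
  hex 17: (4, 10, -14)
  hex 18: (3, 10, -13)
  hex 19: (2, 10, -12)
  hex 20: (1, 10, -11)
  hex 21: (1, 9, -10)
  hex 22: (1, 8, -9)
  hex 23: (1, 7, -8)
Sorted: 24 hexes.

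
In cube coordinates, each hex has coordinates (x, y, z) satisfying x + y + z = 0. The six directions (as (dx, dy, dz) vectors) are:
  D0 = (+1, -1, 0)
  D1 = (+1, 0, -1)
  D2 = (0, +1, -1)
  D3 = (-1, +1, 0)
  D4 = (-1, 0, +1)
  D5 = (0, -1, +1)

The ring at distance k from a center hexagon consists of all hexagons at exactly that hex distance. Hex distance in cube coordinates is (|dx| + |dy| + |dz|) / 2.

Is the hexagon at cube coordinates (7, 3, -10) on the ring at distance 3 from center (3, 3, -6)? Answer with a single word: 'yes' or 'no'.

|px - cx| = |7 - 3| = 4
|py - cy| = |3 - 3| = 0
|pz - cz| = |-10 - (-6)| = 4
distance = (4+0+4)/2 = 8/2 = 4
radius = 3; distance != radius -> no

Answer: no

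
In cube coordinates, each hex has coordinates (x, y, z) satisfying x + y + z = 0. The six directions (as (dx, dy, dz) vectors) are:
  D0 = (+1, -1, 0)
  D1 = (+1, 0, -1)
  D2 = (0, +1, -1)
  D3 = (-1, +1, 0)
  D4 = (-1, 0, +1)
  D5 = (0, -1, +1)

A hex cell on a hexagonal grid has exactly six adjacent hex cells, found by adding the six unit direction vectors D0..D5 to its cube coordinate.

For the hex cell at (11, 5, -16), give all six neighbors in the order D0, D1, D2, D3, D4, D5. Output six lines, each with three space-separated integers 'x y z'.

Answer: 12 4 -16
12 5 -17
11 6 -17
10 6 -16
10 5 -15
11 4 -15

Derivation:
Center: (11, 5, -16). Add each direction:
  D0: (11, 5, -16) + (1, -1, 0) = (12, 4, -16)
  D1: (11, 5, -16) + (1, 0, -1) = (12, 5, -17)
  D2: (11, 5, -16) + (0, 1, -1) = (11, 6, -17)
  D3: (11, 5, -16) + (-1, 1, 0) = (10, 6, -16)
  D4: (11, 5, -16) + (-1, 0, 1) = (10, 5, -15)
  D5: (11, 5, -16) + (0, -1, 1) = (11, 4, -15)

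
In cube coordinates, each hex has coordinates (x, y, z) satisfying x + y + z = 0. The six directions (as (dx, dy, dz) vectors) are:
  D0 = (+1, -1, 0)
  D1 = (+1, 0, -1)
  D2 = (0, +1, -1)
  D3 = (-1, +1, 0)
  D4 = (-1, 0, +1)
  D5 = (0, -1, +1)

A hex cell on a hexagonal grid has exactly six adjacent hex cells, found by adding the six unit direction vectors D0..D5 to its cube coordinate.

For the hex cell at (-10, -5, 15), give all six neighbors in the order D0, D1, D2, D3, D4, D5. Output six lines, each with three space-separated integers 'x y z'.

Answer: -9 -6 15
-9 -5 14
-10 -4 14
-11 -4 15
-11 -5 16
-10 -6 16

Derivation:
Center: (-10, -5, 15). Add each direction:
  D0: (-10, -5, 15) + (1, -1, 0) = (-9, -6, 15)
  D1: (-10, -5, 15) + (1, 0, -1) = (-9, -5, 14)
  D2: (-10, -5, 15) + (0, 1, -1) = (-10, -4, 14)
  D3: (-10, -5, 15) + (-1, 1, 0) = (-11, -4, 15)
  D4: (-10, -5, 15) + (-1, 0, 1) = (-11, -5, 16)
  D5: (-10, -5, 15) + (0, -1, 1) = (-10, -6, 16)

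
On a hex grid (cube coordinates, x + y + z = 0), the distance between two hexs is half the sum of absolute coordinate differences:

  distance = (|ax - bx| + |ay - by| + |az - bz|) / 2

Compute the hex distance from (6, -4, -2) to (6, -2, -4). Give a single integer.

|ax - bx| = |6 - 6| = 0
|ay - by| = |-4 - (-2)| = 2
|az - bz| = |-2 - (-4)| = 2
distance = (0 + 2 + 2) / 2 = 4 / 2 = 2

Answer: 2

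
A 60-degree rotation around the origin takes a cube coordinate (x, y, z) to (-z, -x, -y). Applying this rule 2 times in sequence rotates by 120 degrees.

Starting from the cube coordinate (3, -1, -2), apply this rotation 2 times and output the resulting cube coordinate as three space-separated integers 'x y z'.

Answer: -1 -2 3

Derivation:
Start: (3, -1, -2)
Step 1: (3, -1, -2) -> (-(-2), -(3), -(-1)) = (2, -3, 1)
Step 2: (2, -3, 1) -> (-(1), -(2), -(-3)) = (-1, -2, 3)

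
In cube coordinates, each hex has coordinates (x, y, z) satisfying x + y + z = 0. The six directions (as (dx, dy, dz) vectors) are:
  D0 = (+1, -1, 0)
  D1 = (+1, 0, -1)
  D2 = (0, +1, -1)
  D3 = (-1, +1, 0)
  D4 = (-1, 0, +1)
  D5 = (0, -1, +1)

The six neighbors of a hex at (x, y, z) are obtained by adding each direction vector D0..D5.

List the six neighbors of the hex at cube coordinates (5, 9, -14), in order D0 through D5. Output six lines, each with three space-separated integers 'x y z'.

Answer: 6 8 -14
6 9 -15
5 10 -15
4 10 -14
4 9 -13
5 8 -13

Derivation:
Center: (5, 9, -14). Add each direction:
  D0: (5, 9, -14) + (1, -1, 0) = (6, 8, -14)
  D1: (5, 9, -14) + (1, 0, -1) = (6, 9, -15)
  D2: (5, 9, -14) + (0, 1, -1) = (5, 10, -15)
  D3: (5, 9, -14) + (-1, 1, 0) = (4, 10, -14)
  D4: (5, 9, -14) + (-1, 0, 1) = (4, 9, -13)
  D5: (5, 9, -14) + (0, -1, 1) = (5, 8, -13)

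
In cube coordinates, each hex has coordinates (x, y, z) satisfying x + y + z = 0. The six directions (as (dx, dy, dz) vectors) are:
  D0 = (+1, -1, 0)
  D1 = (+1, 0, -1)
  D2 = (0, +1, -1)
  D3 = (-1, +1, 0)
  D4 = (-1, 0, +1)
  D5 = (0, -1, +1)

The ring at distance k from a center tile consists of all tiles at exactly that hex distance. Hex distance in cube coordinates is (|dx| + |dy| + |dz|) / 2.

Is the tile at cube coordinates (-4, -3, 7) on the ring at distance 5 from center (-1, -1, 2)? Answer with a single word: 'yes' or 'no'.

|px - cx| = |-4 - (-1)| = 3
|py - cy| = |-3 - (-1)| = 2
|pz - cz| = |7 - 2| = 5
distance = (3+2+5)/2 = 10/2 = 5
radius = 5; distance == radius -> yes

Answer: yes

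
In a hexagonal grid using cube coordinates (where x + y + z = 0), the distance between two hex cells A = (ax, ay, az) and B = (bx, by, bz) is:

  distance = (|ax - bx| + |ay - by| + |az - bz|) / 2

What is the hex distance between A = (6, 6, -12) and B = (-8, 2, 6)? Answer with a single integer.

|ax - bx| = |6 - (-8)| = 14
|ay - by| = |6 - 2| = 4
|az - bz| = |-12 - 6| = 18
distance = (14 + 4 + 18) / 2 = 36 / 2 = 18

Answer: 18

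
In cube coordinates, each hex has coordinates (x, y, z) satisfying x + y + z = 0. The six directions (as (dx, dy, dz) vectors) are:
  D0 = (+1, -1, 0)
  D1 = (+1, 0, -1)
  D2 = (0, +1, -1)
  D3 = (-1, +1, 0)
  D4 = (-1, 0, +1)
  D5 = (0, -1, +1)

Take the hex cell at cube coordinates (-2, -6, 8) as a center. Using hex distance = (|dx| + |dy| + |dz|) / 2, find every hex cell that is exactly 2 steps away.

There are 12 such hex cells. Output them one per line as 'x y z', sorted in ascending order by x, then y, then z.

Answer: -4 -6 10
-4 -5 9
-4 -4 8
-3 -7 10
-3 -4 7
-2 -8 10
-2 -4 6
-1 -8 9
-1 -5 6
0 -8 8
0 -7 7
0 -6 6

Derivation:
Walk ring at distance 2 from (-2, -6, 8):
Start at center + D4*2 = (-4, -6, 10)
  hex 0: (-4, -6, 10)
  hex 1: (-3, -7, 10)
  hex 2: (-2, -8, 10)
  hex 3: (-1, -8, 9)
  hex 4: (0, -8, 8)
  hex 5: (0, -7, 7)
  hex 6: (0, -6, 6)
  hex 7: (-1, -5, 6)
  hex 8: (-2, -4, 6)
  hex 9: (-3, -4, 7)
  hex 10: (-4, -4, 8)
  hex 11: (-4, -5, 9)
Sorted: 12 hexes.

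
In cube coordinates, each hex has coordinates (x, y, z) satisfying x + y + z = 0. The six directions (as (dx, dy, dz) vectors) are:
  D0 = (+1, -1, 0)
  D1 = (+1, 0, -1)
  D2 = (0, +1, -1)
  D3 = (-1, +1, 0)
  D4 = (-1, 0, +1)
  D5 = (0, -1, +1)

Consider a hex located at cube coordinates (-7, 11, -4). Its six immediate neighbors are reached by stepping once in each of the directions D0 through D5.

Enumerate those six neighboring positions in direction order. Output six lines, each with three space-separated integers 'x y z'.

Center: (-7, 11, -4). Add each direction:
  D0: (-7, 11, -4) + (1, -1, 0) = (-6, 10, -4)
  D1: (-7, 11, -4) + (1, 0, -1) = (-6, 11, -5)
  D2: (-7, 11, -4) + (0, 1, -1) = (-7, 12, -5)
  D3: (-7, 11, -4) + (-1, 1, 0) = (-8, 12, -4)
  D4: (-7, 11, -4) + (-1, 0, 1) = (-8, 11, -3)
  D5: (-7, 11, -4) + (0, -1, 1) = (-7, 10, -3)

Answer: -6 10 -4
-6 11 -5
-7 12 -5
-8 12 -4
-8 11 -3
-7 10 -3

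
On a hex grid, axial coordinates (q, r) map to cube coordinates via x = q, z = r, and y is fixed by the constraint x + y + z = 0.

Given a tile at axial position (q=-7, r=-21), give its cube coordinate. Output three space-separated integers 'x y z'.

Answer: -7 28 -21

Derivation:
x = q = -7
z = r = -21
y = -x - z = -(-7) - (-21) = 28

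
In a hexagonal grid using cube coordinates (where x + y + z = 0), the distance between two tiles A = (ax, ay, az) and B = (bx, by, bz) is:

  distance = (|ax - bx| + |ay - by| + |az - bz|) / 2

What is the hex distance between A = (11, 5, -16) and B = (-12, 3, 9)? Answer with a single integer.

Answer: 25

Derivation:
|ax - bx| = |11 - (-12)| = 23
|ay - by| = |5 - 3| = 2
|az - bz| = |-16 - 9| = 25
distance = (23 + 2 + 25) / 2 = 50 / 2 = 25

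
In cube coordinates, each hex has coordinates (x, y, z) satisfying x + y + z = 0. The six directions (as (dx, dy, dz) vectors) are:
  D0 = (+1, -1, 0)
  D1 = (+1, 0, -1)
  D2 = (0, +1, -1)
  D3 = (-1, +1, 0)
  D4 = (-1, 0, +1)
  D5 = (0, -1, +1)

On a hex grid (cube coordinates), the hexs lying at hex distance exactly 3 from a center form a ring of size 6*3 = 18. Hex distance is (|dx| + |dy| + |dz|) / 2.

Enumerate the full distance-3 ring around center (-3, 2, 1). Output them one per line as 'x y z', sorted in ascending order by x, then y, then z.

Answer: -6 2 4
-6 3 3
-6 4 2
-6 5 1
-5 1 4
-5 5 0
-4 0 4
-4 5 -1
-3 -1 4
-3 5 -2
-2 -1 3
-2 4 -2
-1 -1 2
-1 3 -2
0 -1 1
0 0 0
0 1 -1
0 2 -2

Derivation:
Walk ring at distance 3 from (-3, 2, 1):
Start at center + D4*3 = (-6, 2, 4)
  hex 0: (-6, 2, 4)
  hex 1: (-5, 1, 4)
  hex 2: (-4, 0, 4)
  hex 3: (-3, -1, 4)
  hex 4: (-2, -1, 3)
  hex 5: (-1, -1, 2)
  hex 6: (0, -1, 1)
  hex 7: (0, 0, 0)
  hex 8: (0, 1, -1)
  hex 9: (0, 2, -2)
  hex 10: (-1, 3, -2)
  hex 11: (-2, 4, -2)
  hex 12: (-3, 5, -2)
  hex 13: (-4, 5, -1)
  hex 14: (-5, 5, 0)
  hex 15: (-6, 5, 1)
  hex 16: (-6, 4, 2)
  hex 17: (-6, 3, 3)
Sorted: 18 hexes.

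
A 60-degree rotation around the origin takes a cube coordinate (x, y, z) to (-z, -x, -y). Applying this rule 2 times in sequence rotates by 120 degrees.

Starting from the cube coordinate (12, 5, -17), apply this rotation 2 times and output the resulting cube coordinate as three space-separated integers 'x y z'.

Start: (12, 5, -17)
Step 1: (12, 5, -17) -> (-(-17), -(12), -(5)) = (17, -12, -5)
Step 2: (17, -12, -5) -> (-(-5), -(17), -(-12)) = (5, -17, 12)

Answer: 5 -17 12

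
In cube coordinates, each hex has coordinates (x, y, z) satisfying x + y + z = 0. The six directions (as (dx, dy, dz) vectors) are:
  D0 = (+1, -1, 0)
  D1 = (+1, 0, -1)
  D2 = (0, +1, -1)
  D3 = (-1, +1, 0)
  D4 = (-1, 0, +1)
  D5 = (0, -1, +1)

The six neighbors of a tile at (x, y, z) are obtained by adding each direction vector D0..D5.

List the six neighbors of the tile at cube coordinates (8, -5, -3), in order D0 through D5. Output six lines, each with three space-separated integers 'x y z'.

Center: (8, -5, -3). Add each direction:
  D0: (8, -5, -3) + (1, -1, 0) = (9, -6, -3)
  D1: (8, -5, -3) + (1, 0, -1) = (9, -5, -4)
  D2: (8, -5, -3) + (0, 1, -1) = (8, -4, -4)
  D3: (8, -5, -3) + (-1, 1, 0) = (7, -4, -3)
  D4: (8, -5, -3) + (-1, 0, 1) = (7, -5, -2)
  D5: (8, -5, -3) + (0, -1, 1) = (8, -6, -2)

Answer: 9 -6 -3
9 -5 -4
8 -4 -4
7 -4 -3
7 -5 -2
8 -6 -2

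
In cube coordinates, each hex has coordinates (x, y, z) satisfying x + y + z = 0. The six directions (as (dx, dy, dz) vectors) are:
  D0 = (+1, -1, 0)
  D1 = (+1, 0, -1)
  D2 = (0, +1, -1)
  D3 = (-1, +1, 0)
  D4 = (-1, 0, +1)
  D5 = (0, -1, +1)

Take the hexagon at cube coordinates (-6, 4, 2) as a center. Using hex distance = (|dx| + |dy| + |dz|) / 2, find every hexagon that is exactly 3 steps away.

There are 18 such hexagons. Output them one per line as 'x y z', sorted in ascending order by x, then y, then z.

Walk ring at distance 3 from (-6, 4, 2):
Start at center + D4*3 = (-9, 4, 5)
  hex 0: (-9, 4, 5)
  hex 1: (-8, 3, 5)
  hex 2: (-7, 2, 5)
  hex 3: (-6, 1, 5)
  hex 4: (-5, 1, 4)
  hex 5: (-4, 1, 3)
  hex 6: (-3, 1, 2)
  hex 7: (-3, 2, 1)
  hex 8: (-3, 3, 0)
  hex 9: (-3, 4, -1)
  hex 10: (-4, 5, -1)
  hex 11: (-5, 6, -1)
  hex 12: (-6, 7, -1)
  hex 13: (-7, 7, 0)
  hex 14: (-8, 7, 1)
  hex 15: (-9, 7, 2)
  hex 16: (-9, 6, 3)
  hex 17: (-9, 5, 4)
Sorted: 18 hexes.

Answer: -9 4 5
-9 5 4
-9 6 3
-9 7 2
-8 3 5
-8 7 1
-7 2 5
-7 7 0
-6 1 5
-6 7 -1
-5 1 4
-5 6 -1
-4 1 3
-4 5 -1
-3 1 2
-3 2 1
-3 3 0
-3 4 -1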